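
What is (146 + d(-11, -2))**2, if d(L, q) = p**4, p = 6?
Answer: 2079364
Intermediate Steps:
d(L, q) = 1296 (d(L, q) = 6**4 = 1296)
(146 + d(-11, -2))**2 = (146 + 1296)**2 = 1442**2 = 2079364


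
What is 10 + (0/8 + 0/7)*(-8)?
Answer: 10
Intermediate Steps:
10 + (0/8 + 0/7)*(-8) = 10 + (0*(⅛) + 0*(⅐))*(-8) = 10 + (0 + 0)*(-8) = 10 + 0*(-8) = 10 + 0 = 10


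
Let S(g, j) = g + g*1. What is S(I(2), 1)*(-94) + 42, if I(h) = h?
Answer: -334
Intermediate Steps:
S(g, j) = 2*g (S(g, j) = g + g = 2*g)
S(I(2), 1)*(-94) + 42 = (2*2)*(-94) + 42 = 4*(-94) + 42 = -376 + 42 = -334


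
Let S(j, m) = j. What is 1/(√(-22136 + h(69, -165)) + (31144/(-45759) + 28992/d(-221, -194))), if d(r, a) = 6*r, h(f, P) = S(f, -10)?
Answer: -2305606519784568/2308716286008021451 - 102267490082121*I*√22067/2308716286008021451 ≈ -0.00099865 - 0.0065802*I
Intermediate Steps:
h(f, P) = f
1/(√(-22136 + h(69, -165)) + (31144/(-45759) + 28992/d(-221, -194))) = 1/(√(-22136 + 69) + (31144/(-45759) + 28992/((6*(-221))))) = 1/(√(-22067) + (31144*(-1/45759) + 28992/(-1326))) = 1/(I*√22067 + (-31144/45759 + 28992*(-1/1326))) = 1/(I*√22067 + (-31144/45759 - 4832/221)) = 1/(I*√22067 - 227990312/10112739) = 1/(-227990312/10112739 + I*√22067)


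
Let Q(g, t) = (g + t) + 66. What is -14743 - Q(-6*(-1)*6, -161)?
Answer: -14684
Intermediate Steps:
Q(g, t) = 66 + g + t
-14743 - Q(-6*(-1)*6, -161) = -14743 - (66 - 6*(-1)*6 - 161) = -14743 - (66 + 6*6 - 161) = -14743 - (66 + 36 - 161) = -14743 - 1*(-59) = -14743 + 59 = -14684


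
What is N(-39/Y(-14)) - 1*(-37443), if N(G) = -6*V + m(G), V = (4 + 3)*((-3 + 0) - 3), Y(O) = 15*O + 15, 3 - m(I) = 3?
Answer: 37695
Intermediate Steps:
m(I) = 0 (m(I) = 3 - 1*3 = 3 - 3 = 0)
Y(O) = 15 + 15*O
V = -42 (V = 7*(-3 - 3) = 7*(-6) = -42)
N(G) = 252 (N(G) = -6*(-42) + 0 = 252 + 0 = 252)
N(-39/Y(-14)) - 1*(-37443) = 252 - 1*(-37443) = 252 + 37443 = 37695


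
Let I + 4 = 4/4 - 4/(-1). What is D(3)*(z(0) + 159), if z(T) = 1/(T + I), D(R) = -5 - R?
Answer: -1280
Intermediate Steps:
I = 1 (I = -4 + (4/4 - 4/(-1)) = -4 + (4*(1/4) - 4*(-1)) = -4 + (1 + 4) = -4 + 5 = 1)
z(T) = 1/(1 + T) (z(T) = 1/(T + 1) = 1/(1 + T))
D(3)*(z(0) + 159) = (-5 - 1*3)*(1/(1 + 0) + 159) = (-5 - 3)*(1/1 + 159) = -8*(1 + 159) = -8*160 = -1280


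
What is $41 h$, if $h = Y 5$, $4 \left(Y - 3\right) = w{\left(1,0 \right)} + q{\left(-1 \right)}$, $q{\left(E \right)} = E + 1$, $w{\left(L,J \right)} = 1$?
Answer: $\frac{2665}{4} \approx 666.25$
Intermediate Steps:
$q{\left(E \right)} = 1 + E$
$Y = \frac{13}{4}$ ($Y = 3 + \frac{1 + \left(1 - 1\right)}{4} = 3 + \frac{1 + 0}{4} = 3 + \frac{1}{4} \cdot 1 = 3 + \frac{1}{4} = \frac{13}{4} \approx 3.25$)
$h = \frac{65}{4}$ ($h = \frac{13}{4} \cdot 5 = \frac{65}{4} \approx 16.25$)
$41 h = 41 \cdot \frac{65}{4} = \frac{2665}{4}$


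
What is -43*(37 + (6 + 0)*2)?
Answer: -2107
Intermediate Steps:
-43*(37 + (6 + 0)*2) = -43*(37 + 6*2) = -43*(37 + 12) = -43*49 = -2107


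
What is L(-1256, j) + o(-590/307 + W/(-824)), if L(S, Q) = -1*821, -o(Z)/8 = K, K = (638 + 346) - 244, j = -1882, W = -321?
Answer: -6741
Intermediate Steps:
K = 740 (K = 984 - 244 = 740)
o(Z) = -5920 (o(Z) = -8*740 = -5920)
L(S, Q) = -821
L(-1256, j) + o(-590/307 + W/(-824)) = -821 - 5920 = -6741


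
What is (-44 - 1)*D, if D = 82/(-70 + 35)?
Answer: 738/7 ≈ 105.43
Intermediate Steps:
D = -82/35 (D = 82/(-35) = 82*(-1/35) = -82/35 ≈ -2.3429)
(-44 - 1)*D = (-44 - 1)*(-82/35) = -45*(-82/35) = 738/7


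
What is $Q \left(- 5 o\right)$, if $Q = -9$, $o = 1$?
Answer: $45$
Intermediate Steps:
$Q \left(- 5 o\right) = - 9 \left(\left(-5\right) 1\right) = \left(-9\right) \left(-5\right) = 45$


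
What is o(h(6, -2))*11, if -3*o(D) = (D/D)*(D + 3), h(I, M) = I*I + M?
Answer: -407/3 ≈ -135.67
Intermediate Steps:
h(I, M) = M + I² (h(I, M) = I² + M = M + I²)
o(D) = -1 - D/3 (o(D) = -D/D*(D + 3)/3 = -(3 + D)/3 = -1 - D/3)
o(h(6, -2))*11 = (-1 - (-2 + 6²)/3)*11 = (-1 - (-2 + 36)/3)*11 = (-1 - ⅓*34)*11 = (-1 - 34/3)*11 = -37/3*11 = -407/3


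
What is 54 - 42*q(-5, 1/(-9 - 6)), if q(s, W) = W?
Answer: 284/5 ≈ 56.800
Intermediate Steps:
54 - 42*q(-5, 1/(-9 - 6)) = 54 - 42/(-9 - 6) = 54 - 42/(-15) = 54 - 42*(-1/15) = 54 + 14/5 = 284/5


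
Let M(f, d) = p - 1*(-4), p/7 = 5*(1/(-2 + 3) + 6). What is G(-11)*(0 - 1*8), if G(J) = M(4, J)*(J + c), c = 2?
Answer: 17928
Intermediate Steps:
p = 245 (p = 7*(5*(1/(-2 + 3) + 6)) = 7*(5*(1/1 + 6)) = 7*(5*(1 + 6)) = 7*(5*7) = 7*35 = 245)
M(f, d) = 249 (M(f, d) = 245 - 1*(-4) = 245 + 4 = 249)
G(J) = 498 + 249*J (G(J) = 249*(J + 2) = 249*(2 + J) = 498 + 249*J)
G(-11)*(0 - 1*8) = (498 + 249*(-11))*(0 - 1*8) = (498 - 2739)*(0 - 8) = -2241*(-8) = 17928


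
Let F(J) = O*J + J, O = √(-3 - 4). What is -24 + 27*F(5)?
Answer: 111 + 135*I*√7 ≈ 111.0 + 357.18*I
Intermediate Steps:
O = I*√7 (O = √(-7) = I*√7 ≈ 2.6458*I)
F(J) = J + I*J*√7 (F(J) = (I*√7)*J + J = I*J*√7 + J = J + I*J*√7)
-24 + 27*F(5) = -24 + 27*(5*(1 + I*√7)) = -24 + 27*(5 + 5*I*√7) = -24 + (135 + 135*I*√7) = 111 + 135*I*√7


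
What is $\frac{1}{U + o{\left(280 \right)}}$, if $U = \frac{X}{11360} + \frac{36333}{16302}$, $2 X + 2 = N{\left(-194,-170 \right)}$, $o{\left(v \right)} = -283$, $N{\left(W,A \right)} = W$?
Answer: $- \frac{1402960}{393922943} \approx -0.0035615$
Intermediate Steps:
$X = -98$ ($X = -1 + \frac{1}{2} \left(-194\right) = -1 - 97 = -98$)
$U = \frac{3114737}{1402960}$ ($U = - \frac{98}{11360} + \frac{36333}{16302} = \left(-98\right) \frac{1}{11360} + 36333 \cdot \frac{1}{16302} = - \frac{49}{5680} + \frac{1101}{494} = \frac{3114737}{1402960} \approx 2.2201$)
$\frac{1}{U + o{\left(280 \right)}} = \frac{1}{\frac{3114737}{1402960} - 283} = \frac{1}{- \frac{393922943}{1402960}} = - \frac{1402960}{393922943}$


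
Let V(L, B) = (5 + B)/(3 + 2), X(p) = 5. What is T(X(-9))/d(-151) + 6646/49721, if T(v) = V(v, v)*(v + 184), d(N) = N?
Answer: -17790992/7507871 ≈ -2.3696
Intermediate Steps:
V(L, B) = 1 + B/5 (V(L, B) = (5 + B)/5 = (5 + B)*(⅕) = 1 + B/5)
T(v) = (1 + v/5)*(184 + v) (T(v) = (1 + v/5)*(v + 184) = (1 + v/5)*(184 + v))
T(X(-9))/d(-151) + 6646/49721 = ((5 + 5)*(184 + 5)/5)/(-151) + 6646/49721 = ((⅕)*10*189)*(-1/151) + 6646*(1/49721) = 378*(-1/151) + 6646/49721 = -378/151 + 6646/49721 = -17790992/7507871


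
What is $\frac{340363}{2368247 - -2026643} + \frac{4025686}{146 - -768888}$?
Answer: $\frac{1282442704563}{241415702590} \approx 5.3122$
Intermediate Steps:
$\frac{340363}{2368247 - -2026643} + \frac{4025686}{146 - -768888} = \frac{340363}{2368247 + 2026643} + \frac{4025686}{146 + 768888} = \frac{340363}{4394890} + \frac{4025686}{769034} = 340363 \cdot \frac{1}{4394890} + 4025686 \cdot \frac{1}{769034} = \frac{340363}{4394890} + \frac{287549}{54931} = \frac{1282442704563}{241415702590}$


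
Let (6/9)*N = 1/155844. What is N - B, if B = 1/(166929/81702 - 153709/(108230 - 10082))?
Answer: -46284808412669/22080294075528 ≈ -2.0962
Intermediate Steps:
B = 445493772/212523043 (B = 1/(166929*(1/81702) - 153709/98148) = 1/(55643/27234 - 153709*1/98148) = 1/(55643/27234 - 153709/98148) = 1/(212523043/445493772) = 445493772/212523043 ≈ 2.0962)
N = 1/103896 (N = (3/2)/155844 = (3/2)*(1/155844) = 1/103896 ≈ 9.6250e-6)
N - B = 1/103896 - 1*445493772/212523043 = 1/103896 - 445493772/212523043 = -46284808412669/22080294075528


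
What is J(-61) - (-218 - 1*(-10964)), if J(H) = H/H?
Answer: -10745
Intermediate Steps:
J(H) = 1
J(-61) - (-218 - 1*(-10964)) = 1 - (-218 - 1*(-10964)) = 1 - (-218 + 10964) = 1 - 1*10746 = 1 - 10746 = -10745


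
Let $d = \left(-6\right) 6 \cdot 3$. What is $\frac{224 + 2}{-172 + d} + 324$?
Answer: $\frac{45247}{140} \approx 323.19$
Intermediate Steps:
$d = -108$ ($d = \left(-36\right) 3 = -108$)
$\frac{224 + 2}{-172 + d} + 324 = \frac{224 + 2}{-172 - 108} + 324 = \frac{1}{-280} \cdot 226 + 324 = \left(- \frac{1}{280}\right) 226 + 324 = - \frac{113}{140} + 324 = \frac{45247}{140}$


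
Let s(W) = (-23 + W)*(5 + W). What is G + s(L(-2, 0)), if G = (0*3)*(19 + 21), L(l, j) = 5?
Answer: -180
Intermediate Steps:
G = 0 (G = 0*40 = 0)
G + s(L(-2, 0)) = 0 + (-115 + 5² - 18*5) = 0 + (-115 + 25 - 90) = 0 - 180 = -180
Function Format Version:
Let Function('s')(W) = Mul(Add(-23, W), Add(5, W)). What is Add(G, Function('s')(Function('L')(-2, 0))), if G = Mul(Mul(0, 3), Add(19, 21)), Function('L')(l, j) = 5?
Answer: -180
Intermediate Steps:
G = 0 (G = Mul(0, 40) = 0)
Add(G, Function('s')(Function('L')(-2, 0))) = Add(0, Add(-115, Pow(5, 2), Mul(-18, 5))) = Add(0, Add(-115, 25, -90)) = Add(0, -180) = -180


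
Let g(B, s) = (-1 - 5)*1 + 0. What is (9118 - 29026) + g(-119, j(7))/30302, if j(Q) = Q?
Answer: -301626111/15151 ≈ -19908.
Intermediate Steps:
g(B, s) = -6 (g(B, s) = -6*1 + 0 = -6 + 0 = -6)
(9118 - 29026) + g(-119, j(7))/30302 = (9118 - 29026) - 6/30302 = -19908 - 6*1/30302 = -19908 - 3/15151 = -301626111/15151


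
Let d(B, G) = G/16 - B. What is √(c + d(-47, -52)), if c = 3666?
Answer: √14839/2 ≈ 60.908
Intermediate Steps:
d(B, G) = -B + G/16 (d(B, G) = G*(1/16) - B = G/16 - B = -B + G/16)
√(c + d(-47, -52)) = √(3666 + (-1*(-47) + (1/16)*(-52))) = √(3666 + (47 - 13/4)) = √(3666 + 175/4) = √(14839/4) = √14839/2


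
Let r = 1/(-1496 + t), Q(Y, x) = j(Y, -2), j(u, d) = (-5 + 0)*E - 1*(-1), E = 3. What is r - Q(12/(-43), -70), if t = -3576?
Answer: 71007/5072 ≈ 14.000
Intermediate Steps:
j(u, d) = -14 (j(u, d) = (-5 + 0)*3 - 1*(-1) = -5*3 + 1 = -15 + 1 = -14)
Q(Y, x) = -14
r = -1/5072 (r = 1/(-1496 - 3576) = 1/(-5072) = -1/5072 ≈ -0.00019716)
r - Q(12/(-43), -70) = -1/5072 - 1*(-14) = -1/5072 + 14 = 71007/5072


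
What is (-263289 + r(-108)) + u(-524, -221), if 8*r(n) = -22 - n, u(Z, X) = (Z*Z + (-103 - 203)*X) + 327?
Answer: 317003/4 ≈ 79251.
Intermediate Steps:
u(Z, X) = 327 + Z**2 - 306*X (u(Z, X) = (Z**2 - 306*X) + 327 = 327 + Z**2 - 306*X)
r(n) = -11/4 - n/8 (r(n) = (-22 - n)/8 = -11/4 - n/8)
(-263289 + r(-108)) + u(-524, -221) = (-263289 + (-11/4 - 1/8*(-108))) + (327 + (-524)**2 - 306*(-221)) = (-263289 + (-11/4 + 27/2)) + (327 + 274576 + 67626) = (-263289 + 43/4) + 342529 = -1053113/4 + 342529 = 317003/4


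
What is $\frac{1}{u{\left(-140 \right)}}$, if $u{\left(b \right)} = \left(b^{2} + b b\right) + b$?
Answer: $\frac{1}{39060} \approx 2.5602 \cdot 10^{-5}$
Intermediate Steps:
$u{\left(b \right)} = b + 2 b^{2}$ ($u{\left(b \right)} = \left(b^{2} + b^{2}\right) + b = 2 b^{2} + b = b + 2 b^{2}$)
$\frac{1}{u{\left(-140 \right)}} = \frac{1}{\left(-140\right) \left(1 + 2 \left(-140\right)\right)} = \frac{1}{\left(-140\right) \left(1 - 280\right)} = \frac{1}{\left(-140\right) \left(-279\right)} = \frac{1}{39060}$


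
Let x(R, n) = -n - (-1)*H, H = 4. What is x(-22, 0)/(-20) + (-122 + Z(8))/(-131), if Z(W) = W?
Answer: 439/655 ≈ 0.67023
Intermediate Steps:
x(R, n) = 4 - n (x(R, n) = -n - (-1)*4 = -n - 1*(-4) = -n + 4 = 4 - n)
x(-22, 0)/(-20) + (-122 + Z(8))/(-131) = (4 - 1*0)/(-20) + (-122 + 8)/(-131) = (4 + 0)*(-1/20) - 114*(-1/131) = 4*(-1/20) + 114/131 = -1/5 + 114/131 = 439/655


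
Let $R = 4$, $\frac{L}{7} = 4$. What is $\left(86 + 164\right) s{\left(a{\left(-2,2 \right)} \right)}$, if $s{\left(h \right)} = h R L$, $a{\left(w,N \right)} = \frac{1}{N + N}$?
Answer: $7000$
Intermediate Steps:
$L = 28$ ($L = 7 \cdot 4 = 28$)
$a{\left(w,N \right)} = \frac{1}{2 N}$
$s{\left(h \right)} = 112 h$ ($s{\left(h \right)} = h 4 \cdot 28 = 4 h 28 = 112 h$)
$\left(86 + 164\right) s{\left(a{\left(-2,2 \right)} \right)} = \left(86 + 164\right) 112 \frac{1}{2 \cdot 2} = 250 \cdot 112 \cdot \frac{1}{2} \cdot \frac{1}{2} = 250 \cdot 112 \cdot \frac{1}{4} = 250 \cdot 28 = 7000$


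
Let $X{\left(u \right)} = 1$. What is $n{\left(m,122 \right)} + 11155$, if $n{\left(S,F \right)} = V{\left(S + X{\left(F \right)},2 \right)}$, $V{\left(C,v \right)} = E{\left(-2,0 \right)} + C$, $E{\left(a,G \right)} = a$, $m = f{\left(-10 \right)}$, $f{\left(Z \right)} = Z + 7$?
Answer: $11151$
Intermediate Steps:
$f{\left(Z \right)} = 7 + Z$
$m = -3$ ($m = 7 - 10 = -3$)
$V{\left(C,v \right)} = -2 + C$
$n{\left(S,F \right)} = -1 + S$ ($n{\left(S,F \right)} = -2 + \left(S + 1\right) = -2 + \left(1 + S\right) = -1 + S$)
$n{\left(m,122 \right)} + 11155 = \left(-1 - 3\right) + 11155 = -4 + 11155 = 11151$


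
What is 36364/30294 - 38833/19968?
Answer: -75048425/100818432 ≈ -0.74439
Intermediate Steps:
36364/30294 - 38833/19968 = 36364*(1/30294) - 38833*1/19968 = 18182/15147 - 38833/19968 = -75048425/100818432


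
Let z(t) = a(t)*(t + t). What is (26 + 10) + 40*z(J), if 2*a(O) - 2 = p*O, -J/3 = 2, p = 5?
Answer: 6756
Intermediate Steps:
J = -6 (J = -3*2 = -6)
a(O) = 1 + 5*O/2 (a(O) = 1 + (5*O)/2 = 1 + 5*O/2)
z(t) = 2*t*(1 + 5*t/2) (z(t) = (1 + 5*t/2)*(t + t) = (1 + 5*t/2)*(2*t) = 2*t*(1 + 5*t/2))
(26 + 10) + 40*z(J) = (26 + 10) + 40*(-6*(2 + 5*(-6))) = 36 + 40*(-6*(2 - 30)) = 36 + 40*(-6*(-28)) = 36 + 40*168 = 36 + 6720 = 6756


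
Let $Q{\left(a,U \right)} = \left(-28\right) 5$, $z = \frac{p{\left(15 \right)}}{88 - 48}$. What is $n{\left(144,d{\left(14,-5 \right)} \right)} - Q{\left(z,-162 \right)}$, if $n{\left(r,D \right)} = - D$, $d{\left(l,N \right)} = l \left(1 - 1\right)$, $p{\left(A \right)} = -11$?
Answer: $140$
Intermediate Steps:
$d{\left(l,N \right)} = 0$ ($d{\left(l,N \right)} = l 0 = 0$)
$z = - \frac{11}{40}$ ($z = - \frac{11}{88 - 48} = - \frac{11}{40} \approx -0.275$)
$Q{\left(a,U \right)} = -140$
$n{\left(144,d{\left(14,-5 \right)} \right)} - Q{\left(z,-162 \right)} = \left(-1\right) 0 - -140 = 0 + 140 = 140$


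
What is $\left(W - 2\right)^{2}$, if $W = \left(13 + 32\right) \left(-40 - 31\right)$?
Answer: $10220809$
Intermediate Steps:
$W = -3195$ ($W = 45 \left(-71\right) = -3195$)
$\left(W - 2\right)^{2} = \left(-3195 - 2\right)^{2} = \left(-3197\right)^{2} = 10220809$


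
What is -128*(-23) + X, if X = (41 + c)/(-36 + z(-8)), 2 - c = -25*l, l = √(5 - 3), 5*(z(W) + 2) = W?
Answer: 582697/198 - 125*√2/198 ≈ 2942.0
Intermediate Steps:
z(W) = -2 + W/5
l = √2 ≈ 1.4142
c = 2 + 25*√2 (c = 2 - (-25)*√2 = 2 + 25*√2 ≈ 37.355)
X = -215/198 - 125*√2/198 (X = (41 + (2 + 25*√2))/(-36 + (-2 + (⅕)*(-8))) = (43 + 25*√2)/(-36 + (-2 - 8/5)) = (43 + 25*√2)/(-36 - 18/5) = (43 + 25*√2)/(-198/5) = (43 + 25*√2)*(-5/198) = -215/198 - 125*√2/198 ≈ -1.9787)
-128*(-23) + X = -128*(-23) + (-215/198 - 125*√2/198) = 2944 + (-215/198 - 125*√2/198) = 582697/198 - 125*√2/198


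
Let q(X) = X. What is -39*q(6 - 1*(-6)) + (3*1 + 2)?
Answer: -463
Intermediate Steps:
-39*q(6 - 1*(-6)) + (3*1 + 2) = -39*(6 - 1*(-6)) + (3*1 + 2) = -39*(6 + 6) + (3 + 2) = -39*12 + 5 = -468 + 5 = -463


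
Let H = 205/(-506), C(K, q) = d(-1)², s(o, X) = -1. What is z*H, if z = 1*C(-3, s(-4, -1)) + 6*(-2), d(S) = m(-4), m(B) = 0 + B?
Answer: -410/253 ≈ -1.6206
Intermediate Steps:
m(B) = B
d(S) = -4
C(K, q) = 16 (C(K, q) = (-4)² = 16)
H = -205/506 (H = 205*(-1/506) = -205/506 ≈ -0.40514)
z = 4 (z = 1*16 + 6*(-2) = 16 - 12 = 4)
z*H = 4*(-205/506) = -410/253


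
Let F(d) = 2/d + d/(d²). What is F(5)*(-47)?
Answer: -141/5 ≈ -28.200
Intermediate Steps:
F(d) = 3/d (F(d) = 2/d + d/d² = 2/d + 1/d = 3/d)
F(5)*(-47) = (3/5)*(-47) = (3*(⅕))*(-47) = (⅗)*(-47) = -141/5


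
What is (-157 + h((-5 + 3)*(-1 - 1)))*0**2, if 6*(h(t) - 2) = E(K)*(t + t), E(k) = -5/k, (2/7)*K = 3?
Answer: 0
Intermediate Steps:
K = 21/2 (K = (7/2)*3 = 21/2 ≈ 10.500)
h(t) = 2 - 10*t/63 (h(t) = 2 + ((-5/21/2)*(t + t))/6 = 2 + ((-5*2/21)*(2*t))/6 = 2 + (-20*t/21)/6 = 2 - 10*t/63)
(-157 + h((-5 + 3)*(-1 - 1)))*0**2 = (-157 + (2 - 10*(-5 + 3)*(-1 - 1)/63))*0**2 = (-157 + (2 - (-20)*(-2)/63))*0 = (-157 + (2 - 10/63*4))*0 = (-157 + (2 - 40/63))*0 = (-157 + 86/63)*0 = -9805/63*0 = 0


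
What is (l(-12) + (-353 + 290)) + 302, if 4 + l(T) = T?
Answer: 223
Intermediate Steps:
l(T) = -4 + T
(l(-12) + (-353 + 290)) + 302 = ((-4 - 12) + (-353 + 290)) + 302 = (-16 - 63) + 302 = -79 + 302 = 223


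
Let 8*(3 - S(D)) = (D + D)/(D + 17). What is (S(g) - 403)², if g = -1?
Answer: 655308801/4096 ≈ 1.5999e+5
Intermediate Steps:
S(D) = 3 - D/(4*(17 + D)) (S(D) = 3 - (D + D)/(8*(D + 17)) = 3 - 2*D/(8*(17 + D)) = 3 - D/(4*(17 + D)))
(S(g) - 403)² = ((204 + 11*(-1))/(4*(17 - 1)) - 403)² = ((¼)*(204 - 11)/16 - 403)² = ((¼)*(1/16)*193 - 403)² = (193/64 - 403)² = (-25599/64)² = 655308801/4096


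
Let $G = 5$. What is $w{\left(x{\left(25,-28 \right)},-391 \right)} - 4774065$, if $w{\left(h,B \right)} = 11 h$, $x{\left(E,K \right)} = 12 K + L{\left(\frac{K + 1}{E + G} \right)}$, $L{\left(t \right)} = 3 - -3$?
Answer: $-4777695$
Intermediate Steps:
$L{\left(t \right)} = 6$ ($L{\left(t \right)} = 3 + 3 = 6$)
$x{\left(E,K \right)} = 6 + 12 K$ ($x{\left(E,K \right)} = 12 K + 6 = 6 + 12 K$)
$w{\left(x{\left(25,-28 \right)},-391 \right)} - 4774065 = 11 \left(6 + 12 \left(-28\right)\right) - 4774065 = 11 \left(6 - 336\right) - 4774065 = 11 \left(-330\right) - 4774065 = -3630 - 4774065 = -4777695$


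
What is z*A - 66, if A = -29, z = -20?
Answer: 514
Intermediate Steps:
z*A - 66 = -20*(-29) - 66 = 580 - 66 = 514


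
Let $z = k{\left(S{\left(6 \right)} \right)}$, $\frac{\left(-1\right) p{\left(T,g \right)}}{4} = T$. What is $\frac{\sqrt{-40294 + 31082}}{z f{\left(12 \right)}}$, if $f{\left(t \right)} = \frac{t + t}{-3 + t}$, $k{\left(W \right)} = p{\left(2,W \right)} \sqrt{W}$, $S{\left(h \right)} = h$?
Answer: $- \frac{7 i \sqrt{282}}{64} \approx - 1.8367 i$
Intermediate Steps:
$p{\left(T,g \right)} = - 4 T$
$k{\left(W \right)} = - 8 \sqrt{W}$ ($k{\left(W \right)} = \left(-4\right) 2 \sqrt{W} = - 8 \sqrt{W}$)
$z = - 8 \sqrt{6} \approx -19.596$
$f{\left(t \right)} = \frac{2 t}{-3 + t}$
$\frac{\sqrt{-40294 + 31082}}{z f{\left(12 \right)}} = \frac{\sqrt{-40294 + 31082}}{- 8 \sqrt{6} \cdot 2 \cdot 12 \frac{1}{-3 + 12}} = \frac{\sqrt{-9212}}{- 8 \sqrt{6} \cdot 2 \cdot 12 \cdot \frac{1}{9}} = \frac{14 i \sqrt{47}}{- 8 \sqrt{6} \cdot 2 \cdot 12 \cdot \frac{1}{9}} = \frac{14 i \sqrt{47}}{- 8 \sqrt{6} \cdot \frac{8}{3}} = \frac{14 i \sqrt{47}}{\left(- \frac{64}{3}\right) \sqrt{6}} = 14 i \sqrt{47} \left(- \frac{\sqrt{6}}{128}\right) = - \frac{7 i \sqrt{282}}{64}$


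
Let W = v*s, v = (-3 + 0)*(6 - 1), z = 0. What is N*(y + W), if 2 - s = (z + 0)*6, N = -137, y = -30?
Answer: 8220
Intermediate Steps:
s = 2 (s = 2 - (0 + 0)*6 = 2 - 0*6 = 2 - 1*0 = 2 + 0 = 2)
v = -15 (v = -3*5 = -15)
W = -30 (W = -15*2 = -30)
N*(y + W) = -137*(-30 - 30) = -137*(-60) = 8220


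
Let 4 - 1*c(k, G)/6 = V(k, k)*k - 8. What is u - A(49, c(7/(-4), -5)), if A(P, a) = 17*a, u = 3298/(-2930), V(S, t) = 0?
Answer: -1794809/1465 ≈ -1225.1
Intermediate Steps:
u = -1649/1465 (u = 3298*(-1/2930) = -1649/1465 ≈ -1.1256)
c(k, G) = 72 (c(k, G) = 24 - 6*(0*k - 8) = 24 - 6*(0 - 8) = 24 - 6*(-8) = 24 + 48 = 72)
u - A(49, c(7/(-4), -5)) = -1649/1465 - 17*72 = -1649/1465 - 1*1224 = -1649/1465 - 1224 = -1794809/1465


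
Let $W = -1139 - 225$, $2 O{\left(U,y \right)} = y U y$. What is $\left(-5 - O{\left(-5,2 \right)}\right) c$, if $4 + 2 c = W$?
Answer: $-3420$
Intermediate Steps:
$O{\left(U,y \right)} = \frac{U y^{2}}{2}$ ($O{\left(U,y \right)} = \frac{y U y}{2} = \frac{U y y}{2} = \frac{U y^{2}}{2}$)
$W = -1364$
$c = -684$ ($c = -2 + \frac{1}{2} \left(-1364\right) = -2 - 682 = -684$)
$\left(-5 - O{\left(-5,2 \right)}\right) c = \left(-5 - \frac{1}{2} \left(-5\right) 2^{2}\right) \left(-684\right) = \left(-5 - \frac{1}{2} \left(-5\right) 4\right) \left(-684\right) = \left(-5 - -10\right) \left(-684\right) = \left(-5 + 10\right) \left(-684\right) = 5 \left(-684\right) = -3420$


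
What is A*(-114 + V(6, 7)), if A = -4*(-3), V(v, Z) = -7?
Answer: -1452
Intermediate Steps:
A = 12
A*(-114 + V(6, 7)) = 12*(-114 - 7) = 12*(-121) = -1452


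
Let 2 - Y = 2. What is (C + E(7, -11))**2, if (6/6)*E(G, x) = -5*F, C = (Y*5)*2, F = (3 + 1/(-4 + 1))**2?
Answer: 102400/81 ≈ 1264.2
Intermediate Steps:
Y = 0 (Y = 2 - 1*2 = 2 - 2 = 0)
F = 64/9 (F = (3 + 1/(-3))**2 = (3 - 1/3)**2 = (8/3)**2 = 64/9 ≈ 7.1111)
C = 0 (C = (0*5)*2 = 0*2 = 0)
E(G, x) = -320/9 (E(G, x) = -5*64/9 = -320/9)
(C + E(7, -11))**2 = (0 - 320/9)**2 = (-320/9)**2 = 102400/81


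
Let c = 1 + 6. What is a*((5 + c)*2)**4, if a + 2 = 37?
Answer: 11612160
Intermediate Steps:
c = 7
a = 35 (a = -2 + 37 = 35)
a*((5 + c)*2)**4 = 35*((5 + 7)*2)**4 = 35*(12*2)**4 = 35*24**4 = 35*331776 = 11612160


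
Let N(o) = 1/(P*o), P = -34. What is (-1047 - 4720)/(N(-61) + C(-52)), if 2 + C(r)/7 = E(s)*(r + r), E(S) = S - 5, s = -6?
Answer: -11960758/16579557 ≈ -0.72142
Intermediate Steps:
E(S) = -5 + S
N(o) = -1/(34*o) (N(o) = 1/((-34)*o) = -1/(34*o))
C(r) = -14 - 154*r (C(r) = -14 + 7*((-5 - 6)*(r + r)) = -14 + 7*(-22*r) = -14 - 154*r)
(-1047 - 4720)/(N(-61) + C(-52)) = (-1047 - 4720)/(-1/34/(-61) + (-14 - 154*(-52))) = -5767/(-1/34*(-1/61) + (-14 + 8008)) = -5767/(1/2074 + 7994) = -5767/16579557/2074 = -5767*2074/16579557 = -11960758/16579557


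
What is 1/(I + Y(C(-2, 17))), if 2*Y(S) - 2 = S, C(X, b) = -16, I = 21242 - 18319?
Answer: 1/2916 ≈ 0.00034294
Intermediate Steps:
I = 2923
Y(S) = 1 + S/2
1/(I + Y(C(-2, 17))) = 1/(2923 + (1 + (½)*(-16))) = 1/(2923 + (1 - 8)) = 1/(2923 - 7) = 1/2916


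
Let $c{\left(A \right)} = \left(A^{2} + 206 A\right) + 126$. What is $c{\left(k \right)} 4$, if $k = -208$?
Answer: $2168$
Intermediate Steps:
$c{\left(A \right)} = 126 + A^{2} + 206 A$
$c{\left(k \right)} 4 = \left(126 + \left(-208\right)^{2} + 206 \left(-208\right)\right) 4 = \left(126 + 43264 - 42848\right) 4 = 542 \cdot 4 = 2168$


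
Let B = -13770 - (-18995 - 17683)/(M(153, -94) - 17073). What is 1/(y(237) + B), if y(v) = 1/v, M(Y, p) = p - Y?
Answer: -2052420/28266161083 ≈ -7.2610e-5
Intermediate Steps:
B = -119266539/8660 (B = -13770 - (-18995 - 17683)/((-94 - 1*153) - 17073) = -13770 - (-36678)/((-94 - 153) - 17073) = -13770 - (-36678)/(-247 - 17073) = -13770 - (-36678)/(-17320) = -13770 - (-36678)*(-1)/17320 = -13770 - 1*18339/8660 = -13770 - 18339/8660 = -119266539/8660 ≈ -13772.)
1/(y(237) + B) = 1/(1/237 - 119266539/8660) = 1/(-28266161083/2052420) = -2052420/28266161083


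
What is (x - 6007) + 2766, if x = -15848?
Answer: -19089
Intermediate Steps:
(x - 6007) + 2766 = (-15848 - 6007) + 2766 = -21855 + 2766 = -19089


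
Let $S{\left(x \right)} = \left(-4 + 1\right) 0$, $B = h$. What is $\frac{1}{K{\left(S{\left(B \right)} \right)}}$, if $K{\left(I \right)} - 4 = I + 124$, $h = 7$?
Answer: $\frac{1}{128} \approx 0.0078125$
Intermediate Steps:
$B = 7$
$S{\left(x \right)} = 0$ ($S{\left(x \right)} = \left(-3\right) 0 = 0$)
$K{\left(I \right)} = 128 + I$ ($K{\left(I \right)} = 4 + \left(I + 124\right) = 4 + \left(124 + I\right) = 128 + I$)
$\frac{1}{K{\left(S{\left(B \right)} \right)}} = \frac{1}{128 + 0} = \frac{1}{128}$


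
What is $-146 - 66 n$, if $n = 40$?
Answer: $-2786$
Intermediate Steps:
$-146 - 66 n = -146 - 2640 = -2786$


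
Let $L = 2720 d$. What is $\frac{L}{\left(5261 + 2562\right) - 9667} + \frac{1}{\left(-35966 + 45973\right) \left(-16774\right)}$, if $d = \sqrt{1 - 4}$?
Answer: $- \frac{1}{167857418} - \frac{680 i \sqrt{3}}{461} \approx -5.9574 \cdot 10^{-9} - 2.5549 i$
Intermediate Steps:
$d = i \sqrt{3}$ ($d = \sqrt{-3} = i \sqrt{3} \approx 1.732 i$)
$L = 2720 i \sqrt{3} \approx 4711.2 i$
$\frac{L}{\left(5261 + 2562\right) - 9667} + \frac{1}{\left(-35966 + 45973\right) \left(-16774\right)} = \frac{2720 i \sqrt{3}}{\left(5261 + 2562\right) - 9667} + \frac{1}{\left(-35966 + 45973\right) \left(-16774\right)} = \frac{2720 i \sqrt{3}}{7823 - 9667} + \frac{1}{10007} \left(- \frac{1}{16774}\right) = \frac{2720 i \sqrt{3}}{-1844} + \frac{1}{10007} \left(- \frac{1}{16774}\right) = 2720 i \sqrt{3} \left(- \frac{1}{1844}\right) - \frac{1}{167857418} = - \frac{680 i \sqrt{3}}{461} - \frac{1}{167857418} = - \frac{1}{167857418} - \frac{680 i \sqrt{3}}{461}$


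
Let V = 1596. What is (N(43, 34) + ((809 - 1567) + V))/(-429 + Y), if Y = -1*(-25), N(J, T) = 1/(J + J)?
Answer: -72069/34744 ≈ -2.0743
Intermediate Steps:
N(J, T) = 1/(2*J)
Y = 25
(N(43, 34) + ((809 - 1567) + V))/(-429 + Y) = ((½)/43 + ((809 - 1567) + 1596))/(-429 + 25) = ((½)*(1/43) + (-758 + 1596))/(-404) = (1/86 + 838)*(-1/404) = (72069/86)*(-1/404) = -72069/34744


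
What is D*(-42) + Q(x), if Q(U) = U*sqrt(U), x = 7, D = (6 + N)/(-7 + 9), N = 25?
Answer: -651 + 7*sqrt(7) ≈ -632.48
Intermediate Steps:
D = 31/2 (D = (6 + 25)/(-7 + 9) = 31/2 ≈ 15.500)
Q(U) = U**(3/2)
D*(-42) + Q(x) = (31/2)*(-42) + 7**(3/2) = -651 + 7*sqrt(7)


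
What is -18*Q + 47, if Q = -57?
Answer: 1073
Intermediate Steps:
-18*Q + 47 = -18*(-57) + 47 = 1026 + 47 = 1073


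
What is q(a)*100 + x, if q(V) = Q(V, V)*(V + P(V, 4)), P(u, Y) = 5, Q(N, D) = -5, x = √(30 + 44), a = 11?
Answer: -8000 + √74 ≈ -7991.4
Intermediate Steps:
x = √74 ≈ 8.6023
q(V) = -25 - 5*V (q(V) = -5*(V + 5) = -5*(5 + V) = -25 - 5*V)
q(a)*100 + x = (-25 - 5*11)*100 + √74 = (-25 - 55)*100 + √74 = -80*100 + √74 = -8000 + √74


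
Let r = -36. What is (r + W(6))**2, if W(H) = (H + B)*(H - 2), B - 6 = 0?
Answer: 144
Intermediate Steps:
B = 6 (B = 6 + 0 = 6)
W(H) = (-2 + H)*(6 + H) (W(H) = (H + 6)*(H - 2) = (6 + H)*(-2 + H) = (-2 + H)*(6 + H))
(r + W(6))**2 = (-36 + (-12 + 6**2 + 4*6))**2 = (-36 + (-12 + 36 + 24))**2 = (-36 + 48)**2 = 12**2 = 144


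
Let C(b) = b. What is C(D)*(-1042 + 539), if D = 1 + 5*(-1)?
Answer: 2012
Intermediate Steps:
D = -4 (D = 1 - 5 = -4)
C(D)*(-1042 + 539) = -4*(-1042 + 539) = -4*(-503) = 2012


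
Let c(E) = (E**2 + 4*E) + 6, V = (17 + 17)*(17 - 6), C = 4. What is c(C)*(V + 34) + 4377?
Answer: 19881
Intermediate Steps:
V = 374 (V = 34*11 = 374)
c(E) = 6 + E**2 + 4*E
c(C)*(V + 34) + 4377 = (6 + 4**2 + 4*4)*(374 + 34) + 4377 = (6 + 16 + 16)*408 + 4377 = 38*408 + 4377 = 15504 + 4377 = 19881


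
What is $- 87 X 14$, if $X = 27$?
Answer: $-32886$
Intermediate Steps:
$- 87 X 14 = \left(-87\right) 27 \cdot 14 = \left(-2349\right) 14 = -32886$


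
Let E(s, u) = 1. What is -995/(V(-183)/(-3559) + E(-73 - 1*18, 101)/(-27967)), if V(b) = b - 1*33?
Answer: -99036880235/6037313 ≈ -16404.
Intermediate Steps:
V(b) = -33 + b (V(b) = b - 33 = -33 + b)
-995/(V(-183)/(-3559) + E(-73 - 1*18, 101)/(-27967)) = -995/((-33 - 183)/(-3559) + 1/(-27967)) = -995/(-216*(-1/3559) + 1*(-1/27967)) = -995/(216/3559 - 1/27967) = -995/6037313/99534553 = -995*99534553/6037313 = -99036880235/6037313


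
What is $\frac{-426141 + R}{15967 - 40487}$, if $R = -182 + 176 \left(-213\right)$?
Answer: $\frac{463811}{24520} \approx 18.916$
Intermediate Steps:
$R = -37670$ ($R = -182 - 37488 = -37670$)
$\frac{-426141 + R}{15967 - 40487} = \frac{-426141 - 37670}{15967 - 40487} = - \frac{463811}{-24520} = \left(-463811\right) \left(- \frac{1}{24520}\right) = \frac{463811}{24520}$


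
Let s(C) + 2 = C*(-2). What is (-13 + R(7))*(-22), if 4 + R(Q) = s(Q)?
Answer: 726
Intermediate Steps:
s(C) = -2 - 2*C (s(C) = -2 + C*(-2) = -2 - 2*C)
R(Q) = -6 - 2*Q (R(Q) = -4 + (-2 - 2*Q) = -6 - 2*Q)
(-13 + R(7))*(-22) = (-13 + (-6 - 2*7))*(-22) = (-13 + (-6 - 14))*(-22) = (-13 - 20)*(-22) = -33*(-22) = 726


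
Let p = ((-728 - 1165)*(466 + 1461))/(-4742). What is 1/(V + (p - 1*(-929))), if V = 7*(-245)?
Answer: -4742/79401 ≈ -0.059722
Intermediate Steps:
V = -1715
p = 3647811/4742 (p = -1893*1927*(-1/4742) = -3647811*(-1/4742) = 3647811/4742 ≈ 769.26)
1/(V + (p - 1*(-929))) = 1/(-1715 + (3647811/4742 - 1*(-929))) = 1/(-1715 + (3647811/4742 + 929)) = 1/(-1715 + 8053129/4742) = 1/(-79401/4742) = -4742/79401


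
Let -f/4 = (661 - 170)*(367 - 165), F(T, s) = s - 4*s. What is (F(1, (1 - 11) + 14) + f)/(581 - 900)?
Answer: 396740/319 ≈ 1243.7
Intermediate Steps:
F(T, s) = -3*s
f = -396728 (f = -4*(661 - 170)*(367 - 165) = -1964*202 = -4*99182 = -396728)
(F(1, (1 - 11) + 14) + f)/(581 - 900) = (-3*((1 - 11) + 14) - 396728)/(581 - 900) = (-3*(-10 + 14) - 396728)/(-319) = -(-3*4 - 396728)/319 = -(-12 - 396728)/319 = -1/319*(-396740) = 396740/319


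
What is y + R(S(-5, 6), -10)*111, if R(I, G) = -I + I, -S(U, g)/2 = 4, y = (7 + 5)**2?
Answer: 144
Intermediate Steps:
y = 144 (y = 12**2 = 144)
S(U, g) = -8 (S(U, g) = -2*4 = -8)
R(I, G) = 0
y + R(S(-5, 6), -10)*111 = 144 + 0*111 = 144 + 0 = 144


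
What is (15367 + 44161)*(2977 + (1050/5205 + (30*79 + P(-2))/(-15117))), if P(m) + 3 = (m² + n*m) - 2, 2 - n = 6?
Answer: 929611963527632/5245599 ≈ 1.7722e+8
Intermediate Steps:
n = -4 (n = 2 - 1*6 = 2 - 6 = -4)
P(m) = -5 + m² - 4*m (P(m) = -3 + ((m² - 4*m) - 2) = -3 + (-2 + m² - 4*m) = -5 + m² - 4*m)
(15367 + 44161)*(2977 + (1050/5205 + (30*79 + P(-2))/(-15117))) = (15367 + 44161)*(2977 + (1050/5205 + (30*79 + (-5 + (-2)² - 4*(-2)))/(-15117))) = 59528*(2977 + (1050*(1/5205) + (2370 + (-5 + 4 + 8))*(-1/15117))) = 59528*(2977 + (70/347 + (2370 + 7)*(-1/15117))) = 59528*(2977 + (70/347 + 2377*(-1/15117))) = 59528*(2977 + (70/347 - 2377/15117)) = 59528*(2977 + 233371/5245599) = 59528*(15616381594/5245599) = 929611963527632/5245599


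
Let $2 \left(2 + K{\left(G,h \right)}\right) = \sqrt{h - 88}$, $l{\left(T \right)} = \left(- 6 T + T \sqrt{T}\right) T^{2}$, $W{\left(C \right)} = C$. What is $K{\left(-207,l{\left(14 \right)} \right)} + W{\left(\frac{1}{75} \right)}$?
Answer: $- \frac{149}{75} + i \sqrt{4138 - 686 \sqrt{14}} \approx -1.9867 + 39.639 i$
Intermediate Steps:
$l{\left(T \right)} = T^{2} \left(T^{\frac{3}{2}} - 6 T\right)$ ($l{\left(T \right)} = \left(- 6 T + T^{\frac{3}{2}}\right) T^{2} = \left(T^{\frac{3}{2}} - 6 T\right) T^{2} = T^{2} \left(T^{\frac{3}{2}} - 6 T\right)$)
$K{\left(G,h \right)} = -2 + \frac{\sqrt{-88 + h}}{2}$ ($K{\left(G,h \right)} = -2 + \frac{\sqrt{h - 88}}{2} = -2 + \frac{\sqrt{-88 + h}}{2}$)
$K{\left(-207,l{\left(14 \right)} \right)} + W{\left(\frac{1}{75} \right)} = \left(-2 + \frac{\sqrt{-88 + \left(14^{\frac{7}{2}} - 6 \cdot 14^{3}\right)}}{2}\right) + \frac{1}{75} = \left(-2 + \frac{\sqrt{-88 + \left(2744 \sqrt{14} - 16464\right)}}{2}\right) + \frac{1}{75} = \left(-2 + \frac{\sqrt{-88 - \left(16464 - 2744 \sqrt{14}\right)}}{2}\right) + \frac{1}{75} = \left(-2 + \frac{\sqrt{-16552 + 2744 \sqrt{14}}}{2}\right) + \frac{1}{75} = - \frac{149}{75} + \frac{\sqrt{-16552 + 2744 \sqrt{14}}}{2}$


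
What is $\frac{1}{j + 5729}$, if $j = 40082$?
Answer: $\frac{1}{45811} \approx 2.1829 \cdot 10^{-5}$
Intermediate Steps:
$\frac{1}{j + 5729} = \frac{1}{40082 + 5729} = \frac{1}{45811}$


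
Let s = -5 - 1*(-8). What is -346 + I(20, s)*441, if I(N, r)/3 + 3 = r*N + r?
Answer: 79034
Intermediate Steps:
s = 3 (s = -5 + 8 = 3)
I(N, r) = -9 + 3*r + 3*N*r (I(N, r) = -9 + 3*(r*N + r) = -9 + 3*(N*r + r) = -9 + 3*(r + N*r) = -9 + (3*r + 3*N*r) = -9 + 3*r + 3*N*r)
-346 + I(20, s)*441 = -346 + (-9 + 3*3 + 3*20*3)*441 = -346 + (-9 + 9 + 180)*441 = -346 + 180*441 = -346 + 79380 = 79034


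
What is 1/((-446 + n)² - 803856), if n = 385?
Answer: -1/800135 ≈ -1.2498e-6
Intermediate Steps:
1/((-446 + n)² - 803856) = 1/((-446 + 385)² - 803856) = 1/((-61)² - 803856) = 1/(3721 - 803856) = 1/(-800135) = -1/800135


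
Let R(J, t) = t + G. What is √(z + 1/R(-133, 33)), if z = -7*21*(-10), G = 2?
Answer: √1800785/35 ≈ 38.341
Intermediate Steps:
R(J, t) = 2 + t (R(J, t) = t + 2 = 2 + t)
z = 1470 (z = -147*(-10) = 1470)
√(z + 1/R(-133, 33)) = √(1470 + 1/(2 + 33)) = √(1470 + 1/35) = √(51451/35) = √1800785/35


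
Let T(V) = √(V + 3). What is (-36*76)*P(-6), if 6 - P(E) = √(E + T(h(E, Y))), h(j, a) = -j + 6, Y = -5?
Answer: -16416 + 2736*I*√(6 - √15) ≈ -16416.0 + 3990.3*I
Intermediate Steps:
h(j, a) = 6 - j
T(V) = √(3 + V)
P(E) = 6 - √(E + √(9 - E)) (P(E) = 6 - √(E + √(3 + (6 - E))) = 6 - √(E + √(9 - E)))
(-36*76)*P(-6) = (-36*76)*(6 - √(-6 + √(9 - 1*(-6)))) = -2736*(6 - √(-6 + √(9 + 6))) = -2736*(6 - √(-6 + √15)) = -16416 + 2736*√(-6 + √15)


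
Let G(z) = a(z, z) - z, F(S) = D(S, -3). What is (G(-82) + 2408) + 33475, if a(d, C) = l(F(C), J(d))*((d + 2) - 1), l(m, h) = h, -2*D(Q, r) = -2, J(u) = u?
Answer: 42607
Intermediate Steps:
D(Q, r) = 1 (D(Q, r) = -½*(-2) = 1)
F(S) = 1
a(d, C) = d*(1 + d) (a(d, C) = d*((d + 2) - 1) = d*((2 + d) - 1) = d*(1 + d))
G(z) = -z + z*(1 + z) (G(z) = z*(1 + z) - z = -z + z*(1 + z))
(G(-82) + 2408) + 33475 = ((-82)² + 2408) + 33475 = (6724 + 2408) + 33475 = 9132 + 33475 = 42607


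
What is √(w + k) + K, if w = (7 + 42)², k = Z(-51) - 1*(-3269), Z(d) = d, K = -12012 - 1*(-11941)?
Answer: -71 + √5619 ≈ 3.9600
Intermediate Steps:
K = -71 (K = -12012 + 11941 = -71)
k = 3218 (k = -51 - 1*(-3269) = -51 + 3269 = 3218)
w = 2401 (w = 49² = 2401)
√(w + k) + K = √(2401 + 3218) - 71 = √5619 - 71 = -71 + √5619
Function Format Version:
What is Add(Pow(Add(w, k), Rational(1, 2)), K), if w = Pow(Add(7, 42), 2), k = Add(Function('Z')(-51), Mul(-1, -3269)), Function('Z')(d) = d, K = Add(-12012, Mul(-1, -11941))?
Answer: Add(-71, Pow(5619, Rational(1, 2))) ≈ 3.9600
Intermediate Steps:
K = -71 (K = Add(-12012, 11941) = -71)
k = 3218 (k = Add(-51, Mul(-1, -3269)) = Add(-51, 3269) = 3218)
w = 2401 (w = Pow(49, 2) = 2401)
Add(Pow(Add(w, k), Rational(1, 2)), K) = Add(Pow(Add(2401, 3218), Rational(1, 2)), -71) = Add(Pow(5619, Rational(1, 2)), -71) = Add(-71, Pow(5619, Rational(1, 2)))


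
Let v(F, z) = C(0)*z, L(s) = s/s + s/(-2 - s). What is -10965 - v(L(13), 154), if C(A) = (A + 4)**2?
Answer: -13429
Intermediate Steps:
C(A) = (4 + A)**2
L(s) = 1 + s/(-2 - s)
v(F, z) = 16*z (v(F, z) = (4 + 0)**2*z = 4**2*z = 16*z)
-10965 - v(L(13), 154) = -10965 - 16*154 = -10965 - 1*2464 = -10965 - 2464 = -13429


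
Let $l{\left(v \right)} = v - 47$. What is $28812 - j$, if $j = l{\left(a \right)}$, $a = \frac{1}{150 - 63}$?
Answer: $\frac{2510732}{87} \approx 28859.0$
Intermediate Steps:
$a = \frac{1}{87} \approx 0.011494$
$l{\left(v \right)} = -47 + v$ ($l{\left(v \right)} = v - 47 = -47 + v$)
$j = - \frac{4088}{87}$ ($j = -47 + \frac{1}{87} = - \frac{4088}{87} \approx -46.989$)
$28812 - j = 28812 - - \frac{4088}{87} = 28812 + \frac{4088}{87} = \frac{2510732}{87}$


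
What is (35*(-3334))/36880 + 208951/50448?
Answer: 22741697/23256528 ≈ 0.97786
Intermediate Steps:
(35*(-3334))/36880 + 208951/50448 = -116690*1/36880 + 208951*(1/50448) = -11669/3688 + 208951/50448 = 22741697/23256528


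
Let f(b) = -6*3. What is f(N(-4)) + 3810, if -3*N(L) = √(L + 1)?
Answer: 3792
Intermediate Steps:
N(L) = -√(1 + L)/3 (N(L) = -√(L + 1)/3 = -√(1 + L)/3)
f(b) = -18
f(N(-4)) + 3810 = -18 + 3810 = 3792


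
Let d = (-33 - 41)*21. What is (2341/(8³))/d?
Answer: -2341/795648 ≈ -0.0029423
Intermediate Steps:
d = -1554 (d = -74*21 = -1554)
(2341/(8³))/d = (2341/(8³))/(-1554) = (2341/512)*(-1/1554) = -2341/795648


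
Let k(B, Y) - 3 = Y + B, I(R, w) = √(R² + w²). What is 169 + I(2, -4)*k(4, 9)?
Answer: 169 + 32*√5 ≈ 240.55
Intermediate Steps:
k(B, Y) = 3 + B + Y (k(B, Y) = 3 + (Y + B) = 3 + (B + Y) = 3 + B + Y)
169 + I(2, -4)*k(4, 9) = 169 + √(2² + (-4)²)*(3 + 4 + 9) = 169 + √(4 + 16)*16 = 169 + √20*16 = 169 + (2*√5)*16 = 169 + 32*√5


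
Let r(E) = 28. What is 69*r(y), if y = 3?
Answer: 1932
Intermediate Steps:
69*r(y) = 69*28 = 1932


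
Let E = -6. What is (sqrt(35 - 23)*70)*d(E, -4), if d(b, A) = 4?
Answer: 560*sqrt(3) ≈ 969.95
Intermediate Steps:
(sqrt(35 - 23)*70)*d(E, -4) = (sqrt(35 - 23)*70)*4 = (sqrt(12)*70)*4 = ((2*sqrt(3))*70)*4 = (140*sqrt(3))*4 = 560*sqrt(3)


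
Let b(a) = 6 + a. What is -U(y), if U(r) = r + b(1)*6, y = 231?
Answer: -273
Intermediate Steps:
U(r) = 42 + r (U(r) = r + (6 + 1)*6 = r + 7*6 = r + 42 = 42 + r)
-U(y) = -(42 + 231) = -1*273 = -273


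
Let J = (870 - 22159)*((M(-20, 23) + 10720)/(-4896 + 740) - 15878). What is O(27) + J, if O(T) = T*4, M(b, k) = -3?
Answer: 1405067742813/4156 ≈ 3.3808e+8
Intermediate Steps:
O(T) = 4*T
J = 1405067293965/4156 (J = (870 - 22159)*((-3 + 10720)/(-4896 + 740) - 15878) = -21289*(10717/(-4156) - 15878) = -21289*(10717*(-1/4156) - 15878) = -21289*(-10717/4156 - 15878) = -21289*(-65999685/4156) = 1405067293965/4156 ≈ 3.3808e+8)
O(27) + J = 4*27 + 1405067293965/4156 = 108 + 1405067293965/4156 = 1405067742813/4156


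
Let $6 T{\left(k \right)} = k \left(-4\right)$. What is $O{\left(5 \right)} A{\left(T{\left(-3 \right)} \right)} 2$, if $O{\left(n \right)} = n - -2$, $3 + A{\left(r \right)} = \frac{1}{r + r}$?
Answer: $- \frac{77}{2} \approx -38.5$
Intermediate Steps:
$T{\left(k \right)} = - \frac{2 k}{3}$ ($T{\left(k \right)} = \frac{k \left(-4\right)}{6} = \frac{\left(-4\right) k}{6} = - \frac{2 k}{3}$)
$A{\left(r \right)} = -3 + \frac{1}{2 r}$ ($A{\left(r \right)} = -3 + \frac{1}{r + r} = -3 + \frac{1}{2 r}$)
$O{\left(n \right)} = 2 + n$ ($O{\left(n \right)} = n + 2 = 2 + n$)
$O{\left(5 \right)} A{\left(T{\left(-3 \right)} \right)} 2 = \left(2 + 5\right) \left(-3 + \frac{1}{2 \left(\left(- \frac{2}{3}\right) \left(-3\right)\right)}\right) 2 = 7 \left(-3 + \frac{1}{2 \cdot 2}\right) 2 = 7 \left(-3 + \frac{1}{2} \cdot \frac{1}{2}\right) 2 = 7 \left(-3 + \frac{1}{4}\right) 2 = 7 \left(- \frac{11}{4}\right) 2 = \left(- \frac{77}{4}\right) 2 = - \frac{77}{2}$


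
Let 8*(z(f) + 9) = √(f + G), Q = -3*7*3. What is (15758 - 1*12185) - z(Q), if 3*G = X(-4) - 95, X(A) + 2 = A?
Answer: 3582 - I*√870/24 ≈ 3582.0 - 1.229*I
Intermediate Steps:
X(A) = -2 + A
Q = -63 (Q = -21*3 = -63)
G = -101/3 (G = ((-2 - 4) - 95)/3 = (-6 - 95)/3 = (⅓)*(-101) = -101/3 ≈ -33.667)
z(f) = -9 + √(-101/3 + f)/8 (z(f) = -9 + √(f - 101/3)/8 = -9 + √(-101/3 + f)/8)
(15758 - 1*12185) - z(Q) = (15758 - 1*12185) - (-9 + √(-303 + 9*(-63))/24) = (15758 - 12185) - (-9 + √(-303 - 567)/24) = 3573 - (-9 + √(-870)/24) = 3573 - (-9 + (I*√870)/24) = 3573 - (-9 + I*√870/24) = 3573 + (9 - I*√870/24) = 3582 - I*√870/24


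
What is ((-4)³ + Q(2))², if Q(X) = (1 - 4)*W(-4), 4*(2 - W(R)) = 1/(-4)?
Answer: 1261129/256 ≈ 4926.3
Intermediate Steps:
W(R) = 33/16 (W(R) = 2 - ¼/(-4) = 2 - ¼*(-¼) = 2 + 1/16 = 33/16)
Q(X) = -99/16 (Q(X) = (1 - 4)*(33/16) = -3*33/16 = -99/16)
((-4)³ + Q(2))² = ((-4)³ - 99/16)² = (-64 - 99/16)² = (-1123/16)² = 1261129/256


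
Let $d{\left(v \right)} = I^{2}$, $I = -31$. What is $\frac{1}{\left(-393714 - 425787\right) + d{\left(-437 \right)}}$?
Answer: $- \frac{1}{818540} \approx -1.2217 \cdot 10^{-6}$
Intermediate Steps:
$d{\left(v \right)} = 961$ ($d{\left(v \right)} = \left(-31\right)^{2} = 961$)
$\frac{1}{\left(-393714 - 425787\right) + d{\left(-437 \right)}} = \frac{1}{\left(-393714 - 425787\right) + 961} = \frac{1}{-819501 + 961} = \frac{1}{-818540} = - \frac{1}{818540}$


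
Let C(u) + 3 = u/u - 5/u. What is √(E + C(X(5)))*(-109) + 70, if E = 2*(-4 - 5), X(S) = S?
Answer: 70 - 109*I*√21 ≈ 70.0 - 499.5*I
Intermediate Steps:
C(u) = -2 - 5/u (C(u) = -3 + (u/u - 5/u) = -3 + (1 - 5/u) = -2 - 5/u)
E = -18 (E = 2*(-9) = -18)
√(E + C(X(5)))*(-109) + 70 = √(-18 + (-2 - 5/5))*(-109) + 70 = √(-18 + (-2 - 5*⅕))*(-109) + 70 = √(-18 + (-2 - 1))*(-109) + 70 = √(-18 - 3)*(-109) + 70 = √(-21)*(-109) + 70 = (I*√21)*(-109) + 70 = -109*I*√21 + 70 = 70 - 109*I*√21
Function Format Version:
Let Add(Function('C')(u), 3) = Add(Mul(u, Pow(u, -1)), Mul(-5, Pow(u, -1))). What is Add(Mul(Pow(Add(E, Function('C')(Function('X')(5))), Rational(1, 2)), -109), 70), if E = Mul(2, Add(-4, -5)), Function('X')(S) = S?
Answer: Add(70, Mul(-109, I, Pow(21, Rational(1, 2)))) ≈ Add(70.000, Mul(-499.50, I))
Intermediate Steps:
Function('C')(u) = Add(-2, Mul(-5, Pow(u, -1))) (Function('C')(u) = Add(-3, Add(Mul(u, Pow(u, -1)), Mul(-5, Pow(u, -1)))) = Add(-3, Add(1, Mul(-5, Pow(u, -1)))) = Add(-2, Mul(-5, Pow(u, -1))))
E = -18 (E = Mul(2, -9) = -18)
Add(Mul(Pow(Add(E, Function('C')(Function('X')(5))), Rational(1, 2)), -109), 70) = Add(Mul(Pow(Add(-18, Add(-2, Mul(-5, Pow(5, -1)))), Rational(1, 2)), -109), 70) = Add(Mul(Pow(Add(-18, Add(-2, Mul(-5, Rational(1, 5)))), Rational(1, 2)), -109), 70) = Add(Mul(Pow(Add(-18, Add(-2, -1)), Rational(1, 2)), -109), 70) = Add(Mul(Pow(Add(-18, -3), Rational(1, 2)), -109), 70) = Add(Mul(Pow(-21, Rational(1, 2)), -109), 70) = Add(Mul(Mul(I, Pow(21, Rational(1, 2))), -109), 70) = Add(Mul(-109, I, Pow(21, Rational(1, 2))), 70) = Add(70, Mul(-109, I, Pow(21, Rational(1, 2))))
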